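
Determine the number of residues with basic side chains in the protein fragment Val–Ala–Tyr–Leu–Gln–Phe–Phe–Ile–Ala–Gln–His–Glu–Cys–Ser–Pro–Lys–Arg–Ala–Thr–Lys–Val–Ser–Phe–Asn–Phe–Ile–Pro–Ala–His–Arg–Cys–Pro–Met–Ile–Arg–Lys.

The basic amino acids are Lys (K), Arg (R), and His (H).
Matching residues: His11, Lys16, Arg17, Lys20, His29, Arg30, Arg35, Lys36.

8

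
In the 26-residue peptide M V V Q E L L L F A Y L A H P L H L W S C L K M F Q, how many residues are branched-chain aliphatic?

The BCAAs are Val, Leu, and Ile — aliphatic side chains with a branch point.
Matching residues: V2, V3, L6, L7, L8, L12, L16, L18, L22.

9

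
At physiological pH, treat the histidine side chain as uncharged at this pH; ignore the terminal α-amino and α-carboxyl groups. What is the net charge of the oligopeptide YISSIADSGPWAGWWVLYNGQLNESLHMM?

At pH ~7.4 the Lys and Arg side chains are protonated (+1), the Asp and Glu side chains are deprotonated (−1), and with His taken as neutral all other side chains carry no charge.
Positive (K, R): none → +0.
Negative (D, E): D7, E24 → −2.
Net charge = (+0) + (−2) = −2.

-2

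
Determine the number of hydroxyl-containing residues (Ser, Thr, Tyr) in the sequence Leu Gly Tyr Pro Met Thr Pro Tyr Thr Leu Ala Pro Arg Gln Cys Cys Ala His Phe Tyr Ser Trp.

6

Matching residues: Tyr3, Thr6, Tyr8, Thr9, Tyr20, Ser21.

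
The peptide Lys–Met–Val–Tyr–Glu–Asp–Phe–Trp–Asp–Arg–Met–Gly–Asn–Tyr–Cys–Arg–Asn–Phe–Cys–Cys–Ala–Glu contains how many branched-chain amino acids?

The BCAAs are Val, Leu, and Ile — aliphatic side chains with a branch point.
Matching residues: Val3.

1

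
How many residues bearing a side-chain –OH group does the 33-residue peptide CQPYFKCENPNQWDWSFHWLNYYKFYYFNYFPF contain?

Serine (S), threonine (T), and tyrosine (Y) each carry a hydroxyl group on the side chain.
Matching residues: Y4, S16, Y22, Y23, Y26, Y27, Y30.

7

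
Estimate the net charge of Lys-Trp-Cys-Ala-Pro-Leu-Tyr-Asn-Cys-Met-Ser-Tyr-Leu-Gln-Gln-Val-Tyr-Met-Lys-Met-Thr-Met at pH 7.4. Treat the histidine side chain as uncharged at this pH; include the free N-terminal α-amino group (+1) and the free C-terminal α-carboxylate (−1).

At pH ~7.4 the Lys and Arg side chains are protonated (+1), the Asp and Glu side chains are deprotonated (−1), and with His taken as neutral all other side chains carry no charge.
Positive (K, R): Lys1, Lys19 → +2.
Negative (D, E): none → −0.
The N-terminus (+1) and C-terminus (−1) cancel.
Net charge = (+2) + (−0) = +2.

+2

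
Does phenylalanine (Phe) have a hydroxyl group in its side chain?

No

The –OH-bearing residues are Ser, Thr (aliphatic alcohols), and Tyr (phenol).
Phenylalanine is not in this group.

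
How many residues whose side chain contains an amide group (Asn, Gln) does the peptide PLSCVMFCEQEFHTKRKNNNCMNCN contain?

6

Matching residues: Q10, N18, N19, N20, N23, N25.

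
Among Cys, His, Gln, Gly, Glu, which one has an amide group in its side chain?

Asparagine (N) and glutamine (Q) have uncharged amide side chains.
Of the listed options, only Gln belongs to this group.

Gln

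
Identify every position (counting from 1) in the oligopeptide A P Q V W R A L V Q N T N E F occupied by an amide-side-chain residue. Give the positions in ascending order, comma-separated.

Asparagine (N) and glutamine (Q) have uncharged amide side chains.
Matching residues: Q3, Q10, N11, N13.

3, 10, 11, 13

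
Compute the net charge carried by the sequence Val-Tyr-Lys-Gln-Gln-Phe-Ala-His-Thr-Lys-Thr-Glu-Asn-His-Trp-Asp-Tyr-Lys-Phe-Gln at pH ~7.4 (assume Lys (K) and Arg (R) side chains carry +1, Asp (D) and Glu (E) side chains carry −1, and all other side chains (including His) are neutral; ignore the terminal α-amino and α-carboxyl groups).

Positive (K, R): Lys3, Lys10, Lys18 → +3.
Negative (D, E): Glu12, Asp16 → −2.
Net charge = (+3) + (−2) = +1.

+1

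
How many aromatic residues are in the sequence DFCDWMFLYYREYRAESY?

7

F, W, and Y each carry an aromatic ring on the side chain.
Matching residues: F2, W5, F7, Y9, Y10, Y13, Y18.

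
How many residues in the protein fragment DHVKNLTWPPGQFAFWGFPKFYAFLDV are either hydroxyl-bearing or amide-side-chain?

Hydroxyl-bearing: S, T, Y. Amide-side-chain: N, Q.
Hydroxyl-bearing residues here: T7, Y22 (2).
Amide-side-chain residues here: N5, Q12 (2).
The two groups share no amino acid, so total = 2 + 2 = 4.

4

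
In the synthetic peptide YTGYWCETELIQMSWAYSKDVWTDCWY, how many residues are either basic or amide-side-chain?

Basic: H, K, R. Amide-side-chain: N, Q.
Basic residues here: K19 (1).
Amide-side-chain residues here: Q12 (1).
The two groups share no amino acid, so total = 1 + 1 = 2.

2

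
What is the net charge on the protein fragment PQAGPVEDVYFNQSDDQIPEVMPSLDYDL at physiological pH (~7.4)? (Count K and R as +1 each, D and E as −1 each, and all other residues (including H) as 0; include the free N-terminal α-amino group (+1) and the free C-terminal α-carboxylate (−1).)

Positive (K, R): none → +0.
Negative (D, E): E7, D8, D15, D16, E20, D26, D28 → −7.
The N-terminus (+1) and C-terminus (−1) cancel.
Net charge = (+0) + (−7) = −7.

-7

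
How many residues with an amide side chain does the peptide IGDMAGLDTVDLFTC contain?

0

The amide-side-chain residues are Asn (N) and Gln (Q).
None of the 15 residues belong to this group.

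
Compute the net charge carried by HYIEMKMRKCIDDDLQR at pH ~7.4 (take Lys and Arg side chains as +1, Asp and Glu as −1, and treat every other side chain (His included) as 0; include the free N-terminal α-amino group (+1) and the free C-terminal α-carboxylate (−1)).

0

Positive (K, R): K6, R8, K9, R17 → +4.
Negative (D, E): E4, D12, D13, D14 → −4.
The N-terminus (+1) and C-terminus (−1) cancel.
Net charge = (+4) + (−4) = 0.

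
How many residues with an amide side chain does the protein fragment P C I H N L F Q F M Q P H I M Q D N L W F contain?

5

Asparagine (N) and glutamine (Q) have uncharged amide side chains.
Matching residues: N5, Q8, Q11, Q16, N18.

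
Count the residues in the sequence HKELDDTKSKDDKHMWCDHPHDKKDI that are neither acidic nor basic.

Acidic: D, E. Basic: K, R, H. All other residues are neither.
Matching residues: L4, T7, S9, M15, W16, C17, P20, I26.

8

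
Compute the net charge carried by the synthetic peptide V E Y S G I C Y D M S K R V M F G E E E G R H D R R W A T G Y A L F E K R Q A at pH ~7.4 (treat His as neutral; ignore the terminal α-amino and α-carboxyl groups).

The side chains ionized at physiological pH are Lys/Arg (+1) and Asp/Glu (−1); with His treated as neutral, nothing else contributes.
Positive (K, R): K12, R13, R22, R25, R26, K36, R37 → +7.
Negative (D, E): E2, D9, E18, E19, E20, D24, E35 → −7.
Net charge = (+7) + (−7) = 0.

0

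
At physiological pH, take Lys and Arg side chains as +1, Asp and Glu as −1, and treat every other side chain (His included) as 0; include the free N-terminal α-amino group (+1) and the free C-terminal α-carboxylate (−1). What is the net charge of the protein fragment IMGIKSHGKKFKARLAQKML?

+6

Positive (K, R): K5, K9, K10, K12, R14, K18 → +6.
Negative (D, E): none → −0.
The N-terminus (+1) and C-terminus (−1) cancel.
Net charge = (+6) + (−0) = +6.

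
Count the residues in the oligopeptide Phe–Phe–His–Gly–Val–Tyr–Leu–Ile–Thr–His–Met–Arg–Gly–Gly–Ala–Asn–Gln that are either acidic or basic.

3

Acidic: D, E. Basic: H, K, R.
Acidic residues here: none (0).
Basic residues here: His3, His10, Arg12 (3).
The two groups share no amino acid, so total = 0 + 3 = 3.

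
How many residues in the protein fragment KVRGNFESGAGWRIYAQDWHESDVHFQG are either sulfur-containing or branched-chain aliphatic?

Sulfur-containing: C, M. Branched-chain aliphatic: I, L, V.
Sulfur-containing residues here: none (0).
Branched-chain aliphatic residues here: V2, I14, V24 (3).
The two groups share no amino acid, so total = 0 + 3 = 3.

3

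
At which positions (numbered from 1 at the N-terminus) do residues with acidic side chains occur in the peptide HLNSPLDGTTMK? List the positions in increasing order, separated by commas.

Aspartate (D) and glutamate (E) have carboxylic-acid side chains and are the acidic amino acids.
Matching residues: D7.

7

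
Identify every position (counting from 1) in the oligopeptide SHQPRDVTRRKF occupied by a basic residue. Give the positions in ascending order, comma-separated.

K, R, and H are the three residues with basic side chains (ε-amine, guanidinium, and imidazole respectively).
Matching residues: H2, R5, R9, R10, K11.

2, 5, 9, 10, 11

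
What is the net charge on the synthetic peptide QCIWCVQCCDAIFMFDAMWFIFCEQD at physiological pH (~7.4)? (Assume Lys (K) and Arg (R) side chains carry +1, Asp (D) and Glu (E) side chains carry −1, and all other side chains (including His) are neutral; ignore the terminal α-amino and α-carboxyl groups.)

Positive (K, R): none → +0.
Negative (D, E): D10, D16, E24, D26 → −4.
Net charge = (+0) + (−4) = −4.

-4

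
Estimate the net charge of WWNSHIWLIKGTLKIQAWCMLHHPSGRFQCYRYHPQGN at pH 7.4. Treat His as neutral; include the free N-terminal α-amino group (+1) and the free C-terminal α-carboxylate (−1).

+4

The side chains ionized at physiological pH are Lys/Arg (+1) and Asp/Glu (−1); with His treated as neutral, nothing else contributes.
Positive (K, R): K10, K14, R27, R32 → +4.
Negative (D, E): none → −0.
The N-terminus (+1) and C-terminus (−1) cancel.
Net charge = (+4) + (−0) = +4.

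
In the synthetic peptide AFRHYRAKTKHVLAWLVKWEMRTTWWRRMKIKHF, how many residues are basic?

13

K, R, and H are the three residues with basic side chains (ε-amine, guanidinium, and imidazole respectively).
Matching residues: R3, H4, R6, K8, K10, H11, K18, R22, R27, R28, K30, K32, H33.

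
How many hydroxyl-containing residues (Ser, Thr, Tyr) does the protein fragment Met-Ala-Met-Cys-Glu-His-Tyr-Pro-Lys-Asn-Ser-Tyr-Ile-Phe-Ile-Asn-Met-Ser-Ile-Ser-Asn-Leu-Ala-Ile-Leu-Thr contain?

6

Matching residues: Tyr7, Ser11, Tyr12, Ser18, Ser20, Thr26.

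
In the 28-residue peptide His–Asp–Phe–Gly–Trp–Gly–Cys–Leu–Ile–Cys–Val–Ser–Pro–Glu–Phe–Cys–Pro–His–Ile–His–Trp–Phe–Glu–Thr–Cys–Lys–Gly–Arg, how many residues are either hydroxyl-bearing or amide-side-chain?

2

Hydroxyl-bearing: S, T, Y. Amide-side-chain: N, Q.
Hydroxyl-bearing residues here: Ser12, Thr24 (2).
Amide-side-chain residues here: none (0).
The two groups share no amino acid, so total = 2 + 0 = 2.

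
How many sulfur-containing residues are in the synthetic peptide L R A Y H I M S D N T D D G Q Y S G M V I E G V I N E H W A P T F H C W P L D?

Only Cys (C) and Met (M) have a sulfur atom in the side chain.
Matching residues: M7, M19, C35.

3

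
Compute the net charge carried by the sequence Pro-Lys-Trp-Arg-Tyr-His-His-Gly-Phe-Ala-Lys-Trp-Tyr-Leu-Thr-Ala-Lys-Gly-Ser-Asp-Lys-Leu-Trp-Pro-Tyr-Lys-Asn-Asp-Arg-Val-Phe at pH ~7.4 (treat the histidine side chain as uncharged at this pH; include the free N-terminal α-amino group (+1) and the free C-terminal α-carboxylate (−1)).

+5

The side chains ionized at physiological pH are Lys/Arg (+1) and Asp/Glu (−1); with His treated as neutral, nothing else contributes.
Positive (K, R): Lys2, Arg4, Lys11, Lys17, Lys21, Lys26, Arg29 → +7.
Negative (D, E): Asp20, Asp28 → −2.
The N-terminus (+1) and C-terminus (−1) cancel.
Net charge = (+7) + (−2) = +5.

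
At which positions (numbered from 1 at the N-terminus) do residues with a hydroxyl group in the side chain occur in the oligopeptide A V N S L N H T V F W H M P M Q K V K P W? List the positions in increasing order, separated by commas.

Serine (S), threonine (T), and tyrosine (Y) each carry a hydroxyl group on the side chain.
Matching residues: S4, T8.

4, 8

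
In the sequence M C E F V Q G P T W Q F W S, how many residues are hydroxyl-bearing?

The –OH-bearing residues are Ser, Thr (aliphatic alcohols), and Tyr (phenol).
Matching residues: T9, S14.

2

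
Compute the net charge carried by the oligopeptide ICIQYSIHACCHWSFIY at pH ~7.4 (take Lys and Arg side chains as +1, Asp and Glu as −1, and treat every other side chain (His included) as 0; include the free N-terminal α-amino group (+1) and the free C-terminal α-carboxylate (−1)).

Positive (K, R): none → +0.
Negative (D, E): none → −0.
The N-terminus (+1) and C-terminus (−1) cancel.
Net charge = (+0) + (−0) = 0.

0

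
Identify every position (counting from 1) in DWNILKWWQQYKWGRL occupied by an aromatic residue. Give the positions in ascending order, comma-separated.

2, 7, 8, 11, 13

F, W, and Y each carry an aromatic ring on the side chain.
Matching residues: W2, W7, W8, Y11, W13.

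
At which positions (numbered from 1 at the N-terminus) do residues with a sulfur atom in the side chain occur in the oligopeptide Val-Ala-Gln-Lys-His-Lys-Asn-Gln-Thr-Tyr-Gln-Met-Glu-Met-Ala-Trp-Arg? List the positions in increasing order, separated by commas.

12, 14

Only Cys (C) and Met (M) have a sulfur atom in the side chain.
Matching residues: Met12, Met14.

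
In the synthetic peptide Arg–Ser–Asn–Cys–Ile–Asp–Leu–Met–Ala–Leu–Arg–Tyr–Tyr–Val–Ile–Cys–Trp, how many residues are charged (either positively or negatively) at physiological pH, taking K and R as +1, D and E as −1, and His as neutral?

3

Charged side chains at pH ~7.4: K, R (positive); D, E (negative).
Matching residues: Arg1, Asp6, Arg11.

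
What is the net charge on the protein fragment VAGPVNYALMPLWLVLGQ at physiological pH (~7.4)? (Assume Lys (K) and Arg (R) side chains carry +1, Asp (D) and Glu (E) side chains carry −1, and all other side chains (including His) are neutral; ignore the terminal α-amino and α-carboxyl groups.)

Positive (K, R): none → +0.
Negative (D, E): none → −0.
Net charge = (+0) + (−0) = 0.

0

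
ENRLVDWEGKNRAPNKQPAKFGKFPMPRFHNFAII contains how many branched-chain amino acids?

V, L, and I make up the branched-chain aliphatic group.
Matching residues: L4, V5, I34, I35.

4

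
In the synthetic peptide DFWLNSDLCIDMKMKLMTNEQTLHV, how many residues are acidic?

4

The acidic residues are Asp (D) and Glu (E), whose side chains end in a carboxylate group.
Matching residues: D1, D7, D11, E20.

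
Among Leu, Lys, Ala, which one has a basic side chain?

Lys

K, R, and H are the three residues with basic side chains (ε-amine, guanidinium, and imidazole respectively).
Of the listed options, only Lys belongs to this group.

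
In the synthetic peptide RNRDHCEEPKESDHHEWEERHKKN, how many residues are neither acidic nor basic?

6

Acidic: D, E. Basic: K, R, H. All other residues are neither.
Matching residues: N2, C6, P9, S12, W17, N24.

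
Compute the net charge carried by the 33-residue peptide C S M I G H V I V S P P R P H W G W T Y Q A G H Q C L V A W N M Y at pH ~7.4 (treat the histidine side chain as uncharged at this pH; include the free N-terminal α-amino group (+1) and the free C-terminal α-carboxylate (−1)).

+1

Near pH 7.4, K and R contribute +1 each, D and E contribute −1 each, and every other side chain (His included, as stated) is uncharged.
Positive (K, R): R13 → +1.
Negative (D, E): none → −0.
The N-terminus (+1) and C-terminus (−1) cancel.
Net charge = (+1) + (−0) = +1.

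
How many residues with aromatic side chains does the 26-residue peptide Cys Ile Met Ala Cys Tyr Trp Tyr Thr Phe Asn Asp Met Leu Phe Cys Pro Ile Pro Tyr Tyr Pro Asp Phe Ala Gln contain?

8

The aromatic amino acids are Phe (F, benzyl), Trp (W, indole), and Tyr (Y, phenol).
Matching residues: Tyr6, Trp7, Tyr8, Phe10, Phe15, Tyr20, Tyr21, Phe24.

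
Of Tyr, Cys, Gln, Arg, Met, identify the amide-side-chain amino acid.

Gln

Asparagine (N) and glutamine (Q) have uncharged amide side chains.
Of the listed options, only Gln belongs to this group.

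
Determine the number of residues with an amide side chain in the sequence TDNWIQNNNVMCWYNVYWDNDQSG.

Only N (asparagine) and Q (glutamine) carry a side-chain carboxamide.
Matching residues: N3, Q6, N7, N8, N9, N15, N20, Q22.

8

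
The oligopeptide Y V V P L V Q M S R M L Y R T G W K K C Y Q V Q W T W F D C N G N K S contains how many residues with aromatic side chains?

7

The aromatic amino acids are Phe (F, benzyl), Trp (W, indole), and Tyr (Y, phenol).
Matching residues: Y1, Y13, W17, Y21, W25, W27, F28.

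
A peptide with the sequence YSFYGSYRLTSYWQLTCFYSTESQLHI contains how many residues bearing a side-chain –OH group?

The –OH-bearing residues are Ser, Thr (aliphatic alcohols), and Tyr (phenol).
Matching residues: Y1, S2, Y4, S6, Y7, T10, S11, Y12, T16, Y19, S20, T21, S23.

13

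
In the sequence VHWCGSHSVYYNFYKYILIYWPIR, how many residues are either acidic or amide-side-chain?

1

Acidic: D, E. Amide-side-chain: N, Q.
Acidic residues here: none (0).
Amide-side-chain residues here: N12 (1).
The two groups share no amino acid, so total = 0 + 1 = 1.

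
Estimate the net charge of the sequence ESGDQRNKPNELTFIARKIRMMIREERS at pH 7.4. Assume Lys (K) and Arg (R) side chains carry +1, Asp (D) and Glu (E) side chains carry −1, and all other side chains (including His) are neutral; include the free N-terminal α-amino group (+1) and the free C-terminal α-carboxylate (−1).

Positive (K, R): R6, K8, R17, K18, R20, R24, R27 → +7.
Negative (D, E): E1, D4, E11, E25, E26 → −5.
The N-terminus (+1) and C-terminus (−1) cancel.
Net charge = (+7) + (−5) = +2.

+2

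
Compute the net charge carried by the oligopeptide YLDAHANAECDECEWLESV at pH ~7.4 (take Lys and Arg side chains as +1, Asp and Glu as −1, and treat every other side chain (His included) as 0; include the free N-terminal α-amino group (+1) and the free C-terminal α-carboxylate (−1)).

-6

Positive (K, R): none → +0.
Negative (D, E): D3, E9, D11, E12, E14, E17 → −6.
The N-terminus (+1) and C-terminus (−1) cancel.
Net charge = (+0) + (−6) = −6.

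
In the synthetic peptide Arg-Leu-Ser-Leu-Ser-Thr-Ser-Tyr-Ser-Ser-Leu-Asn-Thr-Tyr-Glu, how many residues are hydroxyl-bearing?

Serine (S), threonine (T), and tyrosine (Y) each carry a hydroxyl group on the side chain.
Matching residues: Ser3, Ser5, Thr6, Ser7, Tyr8, Ser9, Ser10, Thr13, Tyr14.

9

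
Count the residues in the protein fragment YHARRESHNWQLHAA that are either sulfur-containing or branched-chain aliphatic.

1

Sulfur-containing: C, M. Branched-chain aliphatic: I, L, V.
Sulfur-containing residues here: none (0).
Branched-chain aliphatic residues here: L12 (1).
The two groups share no amino acid, so total = 0 + 1 = 1.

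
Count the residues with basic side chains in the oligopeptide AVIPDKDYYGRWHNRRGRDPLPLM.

Lysine (K), arginine (R), and histidine (H) have basic, nitrogen-containing side chains.
Matching residues: K6, R11, H13, R15, R16, R18.

6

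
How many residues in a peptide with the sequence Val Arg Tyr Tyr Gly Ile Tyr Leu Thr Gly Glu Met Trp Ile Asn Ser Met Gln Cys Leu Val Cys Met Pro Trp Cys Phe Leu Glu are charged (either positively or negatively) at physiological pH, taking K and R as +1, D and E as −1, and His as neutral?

Charged side chains at pH ~7.4: K, R (positive); D, E (negative).
Matching residues: Arg2, Glu11, Glu29.

3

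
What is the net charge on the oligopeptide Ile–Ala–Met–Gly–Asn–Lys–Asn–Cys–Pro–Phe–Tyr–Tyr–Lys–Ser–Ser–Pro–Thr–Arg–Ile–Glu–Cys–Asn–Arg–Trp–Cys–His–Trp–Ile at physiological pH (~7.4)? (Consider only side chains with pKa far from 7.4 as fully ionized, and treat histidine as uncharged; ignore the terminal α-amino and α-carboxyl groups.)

+3

Near pH 7.4, K and R contribute +1 each, D and E contribute −1 each, and every other side chain (His included, as stated) is uncharged.
Positive (K, R): Lys6, Lys13, Arg18, Arg23 → +4.
Negative (D, E): Glu20 → −1.
Net charge = (+4) + (−1) = +3.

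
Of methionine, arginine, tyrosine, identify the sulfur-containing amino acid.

Cysteine (C, thiol) and methionine (M, thioether) are the two sulfur-containing amino acids.
Of the listed options, only methionine belongs to this group.

methionine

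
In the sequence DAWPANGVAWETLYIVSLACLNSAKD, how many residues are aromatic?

F, W, and Y each carry an aromatic ring on the side chain.
Matching residues: W3, W10, Y14.

3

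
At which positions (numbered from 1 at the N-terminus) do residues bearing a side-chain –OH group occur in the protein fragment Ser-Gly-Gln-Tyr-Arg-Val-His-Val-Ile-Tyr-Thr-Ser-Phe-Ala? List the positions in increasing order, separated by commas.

1, 4, 10, 11, 12

S, T, and Y are the three residues with a side-chain hydroxyl.
Matching residues: Ser1, Tyr4, Tyr10, Thr11, Ser12.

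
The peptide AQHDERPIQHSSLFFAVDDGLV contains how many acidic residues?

4

Aspartate (D) and glutamate (E) have carboxylic-acid side chains and are the acidic amino acids.
Matching residues: D4, E5, D18, D19.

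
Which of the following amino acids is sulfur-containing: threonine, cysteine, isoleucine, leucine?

Only Cys (C) and Met (M) have a sulfur atom in the side chain.
Of the listed options, only cysteine belongs to this group.

cysteine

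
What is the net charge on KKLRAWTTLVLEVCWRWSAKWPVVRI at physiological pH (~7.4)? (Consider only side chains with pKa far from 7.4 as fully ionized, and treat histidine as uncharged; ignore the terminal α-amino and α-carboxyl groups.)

At pH ~7.4 the Lys and Arg side chains are protonated (+1), the Asp and Glu side chains are deprotonated (−1), and with His taken as neutral all other side chains carry no charge.
Positive (K, R): K1, K2, R4, R16, K20, R25 → +6.
Negative (D, E): E12 → −1.
Net charge = (+6) + (−1) = +5.

+5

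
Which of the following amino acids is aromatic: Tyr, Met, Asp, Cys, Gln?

F, W, and Y each carry an aromatic ring on the side chain.
Of the listed options, only Tyr belongs to this group.

Tyr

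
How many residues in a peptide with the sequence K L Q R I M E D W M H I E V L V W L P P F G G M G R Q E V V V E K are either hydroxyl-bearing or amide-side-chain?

2

Hydroxyl-bearing: S, T, Y. Amide-side-chain: N, Q.
Hydroxyl-bearing residues here: none (0).
Amide-side-chain residues here: Q3, Q27 (2).
The two groups share no amino acid, so total = 0 + 2 = 2.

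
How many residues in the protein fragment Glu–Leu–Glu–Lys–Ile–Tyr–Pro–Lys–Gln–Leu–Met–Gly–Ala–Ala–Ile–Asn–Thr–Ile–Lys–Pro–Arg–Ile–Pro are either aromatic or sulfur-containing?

2

Aromatic: F, W, Y. Sulfur-containing: C, M.
Aromatic residues here: Tyr6 (1).
Sulfur-containing residues here: Met11 (1).
The two groups share no amino acid, so total = 1 + 1 = 2.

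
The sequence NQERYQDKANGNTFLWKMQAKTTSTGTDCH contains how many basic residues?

5

The basic amino acids are Lys (K), Arg (R), and His (H).
Matching residues: R4, K8, K17, K21, H30.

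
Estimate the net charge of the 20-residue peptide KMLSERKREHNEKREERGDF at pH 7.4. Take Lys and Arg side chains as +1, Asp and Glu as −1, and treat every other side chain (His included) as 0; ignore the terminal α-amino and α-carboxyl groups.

+1

Positive (K, R): K1, R6, K7, R8, K13, R14, R17 → +7.
Negative (D, E): E5, E9, E12, E15, E16, D19 → −6.
Net charge = (+7) + (−6) = +1.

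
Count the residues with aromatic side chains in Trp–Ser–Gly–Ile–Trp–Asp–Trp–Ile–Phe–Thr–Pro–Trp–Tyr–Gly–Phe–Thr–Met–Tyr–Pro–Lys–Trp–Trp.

10

Phenylalanine (F), tryptophan (W), and tyrosine (Y) have aromatic ring side chains.
Matching residues: Trp1, Trp5, Trp7, Phe9, Trp12, Tyr13, Phe15, Tyr18, Trp21, Trp22.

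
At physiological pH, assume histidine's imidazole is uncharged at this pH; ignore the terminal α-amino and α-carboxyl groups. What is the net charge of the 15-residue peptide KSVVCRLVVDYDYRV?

+1

The side chains ionized at physiological pH are Lys/Arg (+1) and Asp/Glu (−1); with His treated as neutral, nothing else contributes.
Positive (K, R): K1, R6, R14 → +3.
Negative (D, E): D10, D12 → −2.
Net charge = (+3) + (−2) = +1.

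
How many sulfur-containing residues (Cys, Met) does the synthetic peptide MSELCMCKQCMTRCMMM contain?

10

Matching residues: M1, C5, M6, C7, C10, M11, C14, M15, M16, M17.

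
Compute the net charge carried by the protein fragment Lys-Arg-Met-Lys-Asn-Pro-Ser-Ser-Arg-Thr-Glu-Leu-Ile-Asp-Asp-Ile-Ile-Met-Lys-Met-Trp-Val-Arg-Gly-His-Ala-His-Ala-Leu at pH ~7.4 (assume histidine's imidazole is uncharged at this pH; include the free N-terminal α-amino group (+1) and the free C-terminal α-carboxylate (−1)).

The side chains ionized at physiological pH are Lys/Arg (+1) and Asp/Glu (−1); with His treated as neutral, nothing else contributes.
Positive (K, R): Lys1, Arg2, Lys4, Arg9, Lys19, Arg23 → +6.
Negative (D, E): Glu11, Asp14, Asp15 → −3.
The N-terminus (+1) and C-terminus (−1) cancel.
Net charge = (+6) + (−3) = +3.

+3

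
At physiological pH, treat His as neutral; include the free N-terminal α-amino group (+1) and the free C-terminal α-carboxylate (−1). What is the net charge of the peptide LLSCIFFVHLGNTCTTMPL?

Near pH 7.4, K and R contribute +1 each, D and E contribute −1 each, and every other side chain (His included, as stated) is uncharged.
Positive (K, R): none → +0.
Negative (D, E): none → −0.
The N-terminus (+1) and C-terminus (−1) cancel.
Net charge = (+0) + (−0) = 0.

0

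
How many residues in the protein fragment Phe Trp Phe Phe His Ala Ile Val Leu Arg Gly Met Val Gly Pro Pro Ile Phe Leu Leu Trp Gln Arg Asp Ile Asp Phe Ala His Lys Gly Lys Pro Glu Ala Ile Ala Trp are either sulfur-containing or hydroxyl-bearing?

Sulfur-containing: C, M. Hydroxyl-bearing: S, T, Y.
Sulfur-containing residues here: Met12 (1).
Hydroxyl-bearing residues here: none (0).
The two groups share no amino acid, so total = 1 + 0 = 1.

1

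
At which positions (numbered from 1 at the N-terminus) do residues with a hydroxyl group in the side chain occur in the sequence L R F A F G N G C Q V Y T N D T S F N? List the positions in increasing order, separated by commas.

12, 13, 16, 17

The –OH-bearing residues are Ser, Thr (aliphatic alcohols), and Tyr (phenol).
Matching residues: Y12, T13, T16, S17.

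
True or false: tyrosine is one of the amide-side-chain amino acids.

False

Only N (asparagine) and Q (glutamine) carry a side-chain carboxamide.
Tyrosine is not in this group.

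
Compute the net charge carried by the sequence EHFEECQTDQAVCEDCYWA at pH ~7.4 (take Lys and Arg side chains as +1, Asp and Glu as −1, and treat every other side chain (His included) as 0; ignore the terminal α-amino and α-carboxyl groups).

-6

Positive (K, R): none → +0.
Negative (D, E): E1, E4, E5, D9, E14, D15 → −6.
Net charge = (+0) + (−6) = −6.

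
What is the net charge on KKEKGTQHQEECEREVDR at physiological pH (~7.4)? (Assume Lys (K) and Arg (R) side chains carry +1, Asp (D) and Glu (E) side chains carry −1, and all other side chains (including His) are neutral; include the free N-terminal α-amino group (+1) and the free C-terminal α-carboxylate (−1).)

Positive (K, R): K1, K2, K4, R14, R18 → +5.
Negative (D, E): E3, E10, E11, E13, E15, D17 → −6.
The N-terminus (+1) and C-terminus (−1) cancel.
Net charge = (+5) + (−6) = −1.

-1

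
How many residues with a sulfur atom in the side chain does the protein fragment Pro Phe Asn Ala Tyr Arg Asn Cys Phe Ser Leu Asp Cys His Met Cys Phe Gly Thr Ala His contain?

4

The sulfur-bearing residues are cysteine (–SH) and methionine (–S–CH₃).
Matching residues: Cys8, Cys13, Met15, Cys16.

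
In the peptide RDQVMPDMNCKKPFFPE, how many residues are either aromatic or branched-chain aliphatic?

3

Aromatic: F, W, Y. Branched-chain aliphatic: I, L, V.
Aromatic residues here: F14, F15 (2).
Branched-chain aliphatic residues here: V4 (1).
The two groups share no amino acid, so total = 2 + 1 = 3.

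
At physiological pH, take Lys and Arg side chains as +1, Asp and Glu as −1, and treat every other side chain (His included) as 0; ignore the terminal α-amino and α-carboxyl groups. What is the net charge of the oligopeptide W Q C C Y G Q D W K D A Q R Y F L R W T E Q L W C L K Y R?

+2

Positive (K, R): K10, R14, R18, K27, R29 → +5.
Negative (D, E): D8, D11, E21 → −3.
Net charge = (+5) + (−3) = +2.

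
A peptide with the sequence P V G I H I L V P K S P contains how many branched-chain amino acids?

The BCAAs are Val, Leu, and Ile — aliphatic side chains with a branch point.
Matching residues: V2, I4, I6, L7, V8.

5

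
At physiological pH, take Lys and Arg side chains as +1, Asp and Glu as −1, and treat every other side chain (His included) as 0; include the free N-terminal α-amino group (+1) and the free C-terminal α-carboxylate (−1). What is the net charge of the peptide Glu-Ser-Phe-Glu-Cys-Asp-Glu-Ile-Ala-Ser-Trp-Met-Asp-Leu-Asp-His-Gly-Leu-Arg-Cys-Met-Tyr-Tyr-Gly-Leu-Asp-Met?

-6

Positive (K, R): Arg19 → +1.
Negative (D, E): Glu1, Glu4, Asp6, Glu7, Asp13, Asp15, Asp26 → −7.
The N-terminus (+1) and C-terminus (−1) cancel.
Net charge = (+1) + (−7) = −6.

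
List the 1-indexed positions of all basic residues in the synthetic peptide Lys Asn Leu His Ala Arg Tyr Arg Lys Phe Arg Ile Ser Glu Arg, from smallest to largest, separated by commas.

1, 4, 6, 8, 9, 11, 15

K, R, and H are the three residues with basic side chains (ε-amine, guanidinium, and imidazole respectively).
Matching residues: Lys1, His4, Arg6, Arg8, Lys9, Arg11, Arg15.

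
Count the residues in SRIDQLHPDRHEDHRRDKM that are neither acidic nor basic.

Acidic: D, E. Basic: K, R, H. All other residues are neither.
Matching residues: S1, I3, Q5, L6, P8, M19.

6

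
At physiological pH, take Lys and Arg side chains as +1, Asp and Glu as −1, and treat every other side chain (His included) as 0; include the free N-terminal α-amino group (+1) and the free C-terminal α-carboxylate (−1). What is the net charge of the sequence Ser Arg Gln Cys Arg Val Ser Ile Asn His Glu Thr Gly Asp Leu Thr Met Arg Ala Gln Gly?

Positive (K, R): Arg2, Arg5, Arg18 → +3.
Negative (D, E): Glu11, Asp14 → −2.
The N-terminus (+1) and C-terminus (−1) cancel.
Net charge = (+3) + (−2) = +1.

+1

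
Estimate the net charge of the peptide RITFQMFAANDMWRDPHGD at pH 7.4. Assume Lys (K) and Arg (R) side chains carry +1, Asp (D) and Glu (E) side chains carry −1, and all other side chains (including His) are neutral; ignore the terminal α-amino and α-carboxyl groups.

-1

Positive (K, R): R1, R14 → +2.
Negative (D, E): D11, D15, D19 → −3.
Net charge = (+2) + (−3) = −1.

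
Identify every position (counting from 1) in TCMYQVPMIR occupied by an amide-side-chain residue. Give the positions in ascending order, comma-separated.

The amide-side-chain residues are Asn (N) and Gln (Q).
Matching residues: Q5.

5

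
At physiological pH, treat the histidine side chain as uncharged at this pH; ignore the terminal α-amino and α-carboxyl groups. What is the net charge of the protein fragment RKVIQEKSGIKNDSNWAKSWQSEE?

+1

At pH ~7.4 the Lys and Arg side chains are protonated (+1), the Asp and Glu side chains are deprotonated (−1), and with His taken as neutral all other side chains carry no charge.
Positive (K, R): R1, K2, K7, K11, K18 → +5.
Negative (D, E): E6, D13, E23, E24 → −4.
Net charge = (+5) + (−4) = +1.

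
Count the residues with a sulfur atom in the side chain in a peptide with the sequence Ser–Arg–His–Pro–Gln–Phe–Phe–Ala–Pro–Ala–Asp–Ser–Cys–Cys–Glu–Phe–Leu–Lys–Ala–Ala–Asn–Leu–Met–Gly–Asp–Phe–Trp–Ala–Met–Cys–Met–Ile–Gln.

6

Only Cys (C) and Met (M) have a sulfur atom in the side chain.
Matching residues: Cys13, Cys14, Met23, Met29, Cys30, Met31.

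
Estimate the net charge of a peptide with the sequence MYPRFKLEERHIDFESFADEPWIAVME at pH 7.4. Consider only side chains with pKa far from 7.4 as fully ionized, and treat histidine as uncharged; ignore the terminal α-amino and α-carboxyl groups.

-4

At pH ~7.4 the Lys and Arg side chains are protonated (+1), the Asp and Glu side chains are deprotonated (−1), and with His taken as neutral all other side chains carry no charge.
Positive (K, R): R4, K6, R10 → +3.
Negative (D, E): E8, E9, D13, E15, D19, E20, E27 → −7.
Net charge = (+3) + (−7) = −4.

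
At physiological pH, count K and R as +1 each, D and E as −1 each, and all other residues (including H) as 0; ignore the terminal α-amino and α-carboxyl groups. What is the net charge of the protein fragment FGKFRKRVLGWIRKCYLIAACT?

Positive (K, R): K3, R5, K6, R7, R13, K14 → +6.
Negative (D, E): none → −0.
Net charge = (+6) + (−0) = +6.

+6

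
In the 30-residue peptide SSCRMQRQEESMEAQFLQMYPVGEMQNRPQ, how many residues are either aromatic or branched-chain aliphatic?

4

Aromatic: F, W, Y. Branched-chain aliphatic: I, L, V.
Aromatic residues here: F16, Y20 (2).
Branched-chain aliphatic residues here: L17, V22 (2).
The two groups share no amino acid, so total = 2 + 2 = 4.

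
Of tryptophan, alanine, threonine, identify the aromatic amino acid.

The aromatic amino acids are Phe (F, benzyl), Trp (W, indole), and Tyr (Y, phenol).
Of the listed options, only tryptophan belongs to this group.

tryptophan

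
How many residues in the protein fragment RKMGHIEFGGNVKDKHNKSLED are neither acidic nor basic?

11

Acidic: D, E. Basic: K, R, H. All other residues are neither.
Matching residues: M3, G4, I6, F8, G9, G10, N11, V12, N17, S19, L20.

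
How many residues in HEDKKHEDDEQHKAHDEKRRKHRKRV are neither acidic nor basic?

3

Acidic: D, E. Basic: K, R, H. All other residues are neither.
Matching residues: Q11, A14, V26.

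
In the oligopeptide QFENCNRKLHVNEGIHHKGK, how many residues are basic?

Lysine (K), arginine (R), and histidine (H) have basic, nitrogen-containing side chains.
Matching residues: R7, K8, H10, H16, H17, K18, K20.

7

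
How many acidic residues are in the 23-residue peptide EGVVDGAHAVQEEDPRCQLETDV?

7

Only D (aspartate) and E (glutamate) carry a side-chain carboxylic acid.
Matching residues: E1, D5, E12, E13, D14, E20, D22.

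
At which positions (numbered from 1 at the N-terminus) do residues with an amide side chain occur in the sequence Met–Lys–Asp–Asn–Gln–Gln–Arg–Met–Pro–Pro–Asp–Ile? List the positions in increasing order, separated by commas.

4, 5, 6

The amide-side-chain residues are Asn (N) and Gln (Q).
Matching residues: Asn4, Gln5, Gln6.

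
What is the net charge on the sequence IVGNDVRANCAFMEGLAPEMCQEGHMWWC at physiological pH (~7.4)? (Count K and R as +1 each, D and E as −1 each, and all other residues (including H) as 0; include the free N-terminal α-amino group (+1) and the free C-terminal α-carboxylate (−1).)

Positive (K, R): R7 → +1.
Negative (D, E): D5, E14, E19, E23 → −4.
The N-terminus (+1) and C-terminus (−1) cancel.
Net charge = (+1) + (−4) = −3.

-3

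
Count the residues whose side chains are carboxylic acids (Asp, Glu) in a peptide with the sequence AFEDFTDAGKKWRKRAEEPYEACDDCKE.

Matching residues: E3, D4, D7, E17, E18, E21, D24, D25, E28.

9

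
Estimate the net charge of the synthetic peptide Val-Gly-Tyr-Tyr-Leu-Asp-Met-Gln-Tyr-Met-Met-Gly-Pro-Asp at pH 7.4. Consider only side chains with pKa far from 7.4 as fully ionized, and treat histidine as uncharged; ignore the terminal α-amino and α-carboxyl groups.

At pH ~7.4 the Lys and Arg side chains are protonated (+1), the Asp and Glu side chains are deprotonated (−1), and with His taken as neutral all other side chains carry no charge.
Positive (K, R): none → +0.
Negative (D, E): Asp6, Asp14 → −2.
Net charge = (+0) + (−2) = −2.

-2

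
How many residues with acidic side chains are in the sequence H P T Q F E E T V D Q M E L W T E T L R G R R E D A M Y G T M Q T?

Only D (aspartate) and E (glutamate) carry a side-chain carboxylic acid.
Matching residues: E6, E7, D10, E13, E17, E24, D25.

7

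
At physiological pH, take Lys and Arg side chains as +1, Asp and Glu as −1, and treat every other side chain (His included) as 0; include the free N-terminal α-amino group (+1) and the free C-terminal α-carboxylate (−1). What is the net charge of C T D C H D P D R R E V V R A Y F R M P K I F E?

0

Positive (K, R): R9, R10, R14, R18, K21 → +5.
Negative (D, E): D3, D6, D8, E11, E24 → −5.
The N-terminus (+1) and C-terminus (−1) cancel.
Net charge = (+5) + (−5) = 0.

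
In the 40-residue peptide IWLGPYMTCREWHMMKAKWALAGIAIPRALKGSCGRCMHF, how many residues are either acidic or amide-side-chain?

1

Acidic: D, E. Amide-side-chain: N, Q.
Acidic residues here: E11 (1).
Amide-side-chain residues here: none (0).
The two groups share no amino acid, so total = 1 + 0 = 1.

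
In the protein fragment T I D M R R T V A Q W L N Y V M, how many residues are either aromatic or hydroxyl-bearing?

Aromatic: F, W, Y. Hydroxyl-bearing: S, T, Y.
Aromatic residues here: W11, Y14 (2).
Hydroxyl-bearing residues here: T1, T7, Y14 (3).
Y is in both groups, so the 1 Y residue must not be double-counted.
Total = 2 + 3 − 1 = 4.

4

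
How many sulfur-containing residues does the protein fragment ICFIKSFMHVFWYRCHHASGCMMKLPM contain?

Only Cys (C) and Met (M) have a sulfur atom in the side chain.
Matching residues: C2, M8, C15, C21, M22, M23, M27.

7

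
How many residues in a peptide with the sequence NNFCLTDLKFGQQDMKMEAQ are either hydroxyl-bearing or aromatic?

3

Hydroxyl-bearing: S, T, Y. Aromatic: F, W, Y.
Hydroxyl-bearing residues here: T6 (1).
Aromatic residues here: F3, F10 (2).
(Y belongs to both groups, but none appear in this sequence.) Total = 1 + 2 = 3.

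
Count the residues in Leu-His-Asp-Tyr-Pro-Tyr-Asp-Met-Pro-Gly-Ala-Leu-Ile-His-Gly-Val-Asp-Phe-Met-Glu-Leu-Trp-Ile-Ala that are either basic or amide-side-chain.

Basic: H, K, R. Amide-side-chain: N, Q.
Basic residues here: His2, His14 (2).
Amide-side-chain residues here: none (0).
The two groups share no amino acid, so total = 2 + 0 = 2.

2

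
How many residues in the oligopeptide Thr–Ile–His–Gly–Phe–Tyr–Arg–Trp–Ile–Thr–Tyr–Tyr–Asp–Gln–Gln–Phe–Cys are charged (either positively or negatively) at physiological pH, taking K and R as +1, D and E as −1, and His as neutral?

2

Charged side chains at pH ~7.4: K, R (positive); D, E (negative).
Matching residues: Arg7, Asp13.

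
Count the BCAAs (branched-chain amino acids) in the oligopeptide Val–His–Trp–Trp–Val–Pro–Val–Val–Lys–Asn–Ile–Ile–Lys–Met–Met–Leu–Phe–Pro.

7

V, L, and I make up the branched-chain aliphatic group.
Matching residues: Val1, Val5, Val7, Val8, Ile11, Ile12, Leu16.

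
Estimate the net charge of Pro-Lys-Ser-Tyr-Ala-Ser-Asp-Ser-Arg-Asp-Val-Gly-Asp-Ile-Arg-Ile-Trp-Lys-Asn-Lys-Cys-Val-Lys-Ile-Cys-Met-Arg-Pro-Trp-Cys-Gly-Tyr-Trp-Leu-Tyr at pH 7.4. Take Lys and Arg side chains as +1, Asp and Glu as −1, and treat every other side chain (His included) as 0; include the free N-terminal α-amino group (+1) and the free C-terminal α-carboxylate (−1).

Positive (K, R): Lys2, Arg9, Arg15, Lys18, Lys20, Lys23, Arg27 → +7.
Negative (D, E): Asp7, Asp10, Asp13 → −3.
The N-terminus (+1) and C-terminus (−1) cancel.
Net charge = (+7) + (−3) = +4.

+4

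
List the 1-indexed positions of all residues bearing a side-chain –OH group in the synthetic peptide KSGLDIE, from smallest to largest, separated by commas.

2

The –OH-bearing residues are Ser, Thr (aliphatic alcohols), and Tyr (phenol).
Matching residues: S2.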